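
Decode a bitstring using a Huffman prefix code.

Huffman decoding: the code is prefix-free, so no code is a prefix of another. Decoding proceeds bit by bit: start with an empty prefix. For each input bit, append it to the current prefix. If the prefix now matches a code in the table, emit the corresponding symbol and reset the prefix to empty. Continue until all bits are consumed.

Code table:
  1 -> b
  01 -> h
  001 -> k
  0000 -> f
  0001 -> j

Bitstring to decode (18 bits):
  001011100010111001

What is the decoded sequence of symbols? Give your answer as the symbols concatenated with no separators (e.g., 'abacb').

Answer: khbbjhbbk

Derivation:
Bit 0: prefix='0' (no match yet)
Bit 1: prefix='00' (no match yet)
Bit 2: prefix='001' -> emit 'k', reset
Bit 3: prefix='0' (no match yet)
Bit 4: prefix='01' -> emit 'h', reset
Bit 5: prefix='1' -> emit 'b', reset
Bit 6: prefix='1' -> emit 'b', reset
Bit 7: prefix='0' (no match yet)
Bit 8: prefix='00' (no match yet)
Bit 9: prefix='000' (no match yet)
Bit 10: prefix='0001' -> emit 'j', reset
Bit 11: prefix='0' (no match yet)
Bit 12: prefix='01' -> emit 'h', reset
Bit 13: prefix='1' -> emit 'b', reset
Bit 14: prefix='1' -> emit 'b', reset
Bit 15: prefix='0' (no match yet)
Bit 16: prefix='00' (no match yet)
Bit 17: prefix='001' -> emit 'k', reset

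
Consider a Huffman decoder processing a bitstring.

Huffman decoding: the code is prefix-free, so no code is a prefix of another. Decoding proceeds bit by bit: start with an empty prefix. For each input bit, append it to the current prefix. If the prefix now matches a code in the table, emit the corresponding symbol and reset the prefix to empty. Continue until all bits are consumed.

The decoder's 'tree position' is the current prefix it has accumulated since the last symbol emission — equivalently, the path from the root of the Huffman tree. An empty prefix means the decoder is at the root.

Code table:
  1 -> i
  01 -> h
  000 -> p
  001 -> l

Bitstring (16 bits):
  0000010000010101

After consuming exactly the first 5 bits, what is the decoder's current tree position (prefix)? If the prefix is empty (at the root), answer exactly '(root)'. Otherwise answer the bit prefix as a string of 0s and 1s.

Bit 0: prefix='0' (no match yet)
Bit 1: prefix='00' (no match yet)
Bit 2: prefix='000' -> emit 'p', reset
Bit 3: prefix='0' (no match yet)
Bit 4: prefix='00' (no match yet)

Answer: 00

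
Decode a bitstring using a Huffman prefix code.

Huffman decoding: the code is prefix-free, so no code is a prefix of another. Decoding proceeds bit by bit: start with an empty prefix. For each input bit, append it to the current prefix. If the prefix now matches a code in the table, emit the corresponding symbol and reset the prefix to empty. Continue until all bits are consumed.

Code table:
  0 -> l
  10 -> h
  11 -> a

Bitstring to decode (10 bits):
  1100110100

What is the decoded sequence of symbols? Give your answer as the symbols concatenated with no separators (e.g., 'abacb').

Bit 0: prefix='1' (no match yet)
Bit 1: prefix='11' -> emit 'a', reset
Bit 2: prefix='0' -> emit 'l', reset
Bit 3: prefix='0' -> emit 'l', reset
Bit 4: prefix='1' (no match yet)
Bit 5: prefix='11' -> emit 'a', reset
Bit 6: prefix='0' -> emit 'l', reset
Bit 7: prefix='1' (no match yet)
Bit 8: prefix='10' -> emit 'h', reset
Bit 9: prefix='0' -> emit 'l', reset

Answer: allalhl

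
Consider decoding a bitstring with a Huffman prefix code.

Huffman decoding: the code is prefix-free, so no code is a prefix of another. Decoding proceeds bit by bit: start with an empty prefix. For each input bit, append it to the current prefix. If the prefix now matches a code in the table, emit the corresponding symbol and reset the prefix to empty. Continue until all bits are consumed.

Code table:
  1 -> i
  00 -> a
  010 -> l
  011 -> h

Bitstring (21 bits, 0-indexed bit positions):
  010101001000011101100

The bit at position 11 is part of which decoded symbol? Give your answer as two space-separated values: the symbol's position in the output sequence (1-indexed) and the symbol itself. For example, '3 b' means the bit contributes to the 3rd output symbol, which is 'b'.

Answer: 5 a

Derivation:
Bit 0: prefix='0' (no match yet)
Bit 1: prefix='01' (no match yet)
Bit 2: prefix='010' -> emit 'l', reset
Bit 3: prefix='1' -> emit 'i', reset
Bit 4: prefix='0' (no match yet)
Bit 5: prefix='01' (no match yet)
Bit 6: prefix='010' -> emit 'l', reset
Bit 7: prefix='0' (no match yet)
Bit 8: prefix='01' (no match yet)
Bit 9: prefix='010' -> emit 'l', reset
Bit 10: prefix='0' (no match yet)
Bit 11: prefix='00' -> emit 'a', reset
Bit 12: prefix='0' (no match yet)
Bit 13: prefix='01' (no match yet)
Bit 14: prefix='011' -> emit 'h', reset
Bit 15: prefix='1' -> emit 'i', reset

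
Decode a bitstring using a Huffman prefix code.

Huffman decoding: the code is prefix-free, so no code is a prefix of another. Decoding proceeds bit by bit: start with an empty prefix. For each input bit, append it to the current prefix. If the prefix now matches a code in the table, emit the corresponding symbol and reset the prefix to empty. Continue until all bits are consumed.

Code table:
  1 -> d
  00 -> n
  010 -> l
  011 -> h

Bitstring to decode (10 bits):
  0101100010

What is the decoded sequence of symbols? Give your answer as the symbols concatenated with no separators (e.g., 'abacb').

Answer: lddnl

Derivation:
Bit 0: prefix='0' (no match yet)
Bit 1: prefix='01' (no match yet)
Bit 2: prefix='010' -> emit 'l', reset
Bit 3: prefix='1' -> emit 'd', reset
Bit 4: prefix='1' -> emit 'd', reset
Bit 5: prefix='0' (no match yet)
Bit 6: prefix='00' -> emit 'n', reset
Bit 7: prefix='0' (no match yet)
Bit 8: prefix='01' (no match yet)
Bit 9: prefix='010' -> emit 'l', reset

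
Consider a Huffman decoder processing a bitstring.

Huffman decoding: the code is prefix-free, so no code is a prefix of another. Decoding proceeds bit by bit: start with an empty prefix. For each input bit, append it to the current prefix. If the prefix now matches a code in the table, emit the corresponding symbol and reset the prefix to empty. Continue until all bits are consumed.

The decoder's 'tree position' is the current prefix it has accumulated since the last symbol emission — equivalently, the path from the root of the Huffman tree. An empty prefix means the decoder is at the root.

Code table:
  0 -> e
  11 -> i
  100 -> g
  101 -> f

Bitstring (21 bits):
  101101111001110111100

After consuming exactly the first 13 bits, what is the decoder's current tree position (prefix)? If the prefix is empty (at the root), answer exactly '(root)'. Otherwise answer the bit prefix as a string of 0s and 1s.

Answer: (root)

Derivation:
Bit 0: prefix='1' (no match yet)
Bit 1: prefix='10' (no match yet)
Bit 2: prefix='101' -> emit 'f', reset
Bit 3: prefix='1' (no match yet)
Bit 4: prefix='10' (no match yet)
Bit 5: prefix='101' -> emit 'f', reset
Bit 6: prefix='1' (no match yet)
Bit 7: prefix='11' -> emit 'i', reset
Bit 8: prefix='1' (no match yet)
Bit 9: prefix='10' (no match yet)
Bit 10: prefix='100' -> emit 'g', reset
Bit 11: prefix='1' (no match yet)
Bit 12: prefix='11' -> emit 'i', reset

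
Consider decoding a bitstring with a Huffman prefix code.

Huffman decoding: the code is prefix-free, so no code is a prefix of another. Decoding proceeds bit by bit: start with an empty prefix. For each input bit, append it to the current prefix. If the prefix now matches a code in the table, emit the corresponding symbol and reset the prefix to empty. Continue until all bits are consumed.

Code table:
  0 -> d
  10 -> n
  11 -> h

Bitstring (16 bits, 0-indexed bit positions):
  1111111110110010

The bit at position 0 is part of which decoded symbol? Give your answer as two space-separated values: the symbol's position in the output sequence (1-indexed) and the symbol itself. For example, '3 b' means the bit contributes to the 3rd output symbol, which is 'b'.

Answer: 1 h

Derivation:
Bit 0: prefix='1' (no match yet)
Bit 1: prefix='11' -> emit 'h', reset
Bit 2: prefix='1' (no match yet)
Bit 3: prefix='11' -> emit 'h', reset
Bit 4: prefix='1' (no match yet)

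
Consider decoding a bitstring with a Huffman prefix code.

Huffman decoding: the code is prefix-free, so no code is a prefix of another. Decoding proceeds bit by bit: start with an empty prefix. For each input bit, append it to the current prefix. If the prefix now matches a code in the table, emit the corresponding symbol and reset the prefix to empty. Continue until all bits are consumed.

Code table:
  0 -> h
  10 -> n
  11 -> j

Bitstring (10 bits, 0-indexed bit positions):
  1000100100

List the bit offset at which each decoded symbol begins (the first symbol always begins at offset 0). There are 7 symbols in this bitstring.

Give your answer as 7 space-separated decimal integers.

Bit 0: prefix='1' (no match yet)
Bit 1: prefix='10' -> emit 'n', reset
Bit 2: prefix='0' -> emit 'h', reset
Bit 3: prefix='0' -> emit 'h', reset
Bit 4: prefix='1' (no match yet)
Bit 5: prefix='10' -> emit 'n', reset
Bit 6: prefix='0' -> emit 'h', reset
Bit 7: prefix='1' (no match yet)
Bit 8: prefix='10' -> emit 'n', reset
Bit 9: prefix='0' -> emit 'h', reset

Answer: 0 2 3 4 6 7 9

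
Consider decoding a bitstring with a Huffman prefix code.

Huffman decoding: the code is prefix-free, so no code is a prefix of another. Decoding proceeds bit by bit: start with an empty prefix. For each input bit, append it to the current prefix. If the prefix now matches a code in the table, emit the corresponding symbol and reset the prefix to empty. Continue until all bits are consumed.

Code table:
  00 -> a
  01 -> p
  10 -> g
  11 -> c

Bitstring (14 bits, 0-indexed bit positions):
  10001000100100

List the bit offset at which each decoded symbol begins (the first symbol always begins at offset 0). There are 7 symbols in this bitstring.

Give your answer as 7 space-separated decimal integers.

Answer: 0 2 4 6 8 10 12

Derivation:
Bit 0: prefix='1' (no match yet)
Bit 1: prefix='10' -> emit 'g', reset
Bit 2: prefix='0' (no match yet)
Bit 3: prefix='00' -> emit 'a', reset
Bit 4: prefix='1' (no match yet)
Bit 5: prefix='10' -> emit 'g', reset
Bit 6: prefix='0' (no match yet)
Bit 7: prefix='00' -> emit 'a', reset
Bit 8: prefix='1' (no match yet)
Bit 9: prefix='10' -> emit 'g', reset
Bit 10: prefix='0' (no match yet)
Bit 11: prefix='01' -> emit 'p', reset
Bit 12: prefix='0' (no match yet)
Bit 13: prefix='00' -> emit 'a', reset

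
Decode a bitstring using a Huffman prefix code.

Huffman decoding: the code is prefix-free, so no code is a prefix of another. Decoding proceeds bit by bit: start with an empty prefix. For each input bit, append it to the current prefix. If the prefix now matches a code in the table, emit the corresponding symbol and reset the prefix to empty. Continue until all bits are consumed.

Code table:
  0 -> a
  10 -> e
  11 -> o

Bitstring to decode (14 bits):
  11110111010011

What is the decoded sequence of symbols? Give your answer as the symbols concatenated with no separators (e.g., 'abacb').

Bit 0: prefix='1' (no match yet)
Bit 1: prefix='11' -> emit 'o', reset
Bit 2: prefix='1' (no match yet)
Bit 3: prefix='11' -> emit 'o', reset
Bit 4: prefix='0' -> emit 'a', reset
Bit 5: prefix='1' (no match yet)
Bit 6: prefix='11' -> emit 'o', reset
Bit 7: prefix='1' (no match yet)
Bit 8: prefix='10' -> emit 'e', reset
Bit 9: prefix='1' (no match yet)
Bit 10: prefix='10' -> emit 'e', reset
Bit 11: prefix='0' -> emit 'a', reset
Bit 12: prefix='1' (no match yet)
Bit 13: prefix='11' -> emit 'o', reset

Answer: ooaoeeao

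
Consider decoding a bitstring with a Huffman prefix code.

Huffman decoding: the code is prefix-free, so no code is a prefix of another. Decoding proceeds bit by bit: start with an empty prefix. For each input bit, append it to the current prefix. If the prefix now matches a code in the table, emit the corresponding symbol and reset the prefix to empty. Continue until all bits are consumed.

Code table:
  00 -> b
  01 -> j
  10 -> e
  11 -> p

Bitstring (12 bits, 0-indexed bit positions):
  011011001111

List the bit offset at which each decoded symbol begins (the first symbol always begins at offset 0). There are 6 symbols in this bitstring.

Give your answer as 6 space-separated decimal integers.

Bit 0: prefix='0' (no match yet)
Bit 1: prefix='01' -> emit 'j', reset
Bit 2: prefix='1' (no match yet)
Bit 3: prefix='10' -> emit 'e', reset
Bit 4: prefix='1' (no match yet)
Bit 5: prefix='11' -> emit 'p', reset
Bit 6: prefix='0' (no match yet)
Bit 7: prefix='00' -> emit 'b', reset
Bit 8: prefix='1' (no match yet)
Bit 9: prefix='11' -> emit 'p', reset
Bit 10: prefix='1' (no match yet)
Bit 11: prefix='11' -> emit 'p', reset

Answer: 0 2 4 6 8 10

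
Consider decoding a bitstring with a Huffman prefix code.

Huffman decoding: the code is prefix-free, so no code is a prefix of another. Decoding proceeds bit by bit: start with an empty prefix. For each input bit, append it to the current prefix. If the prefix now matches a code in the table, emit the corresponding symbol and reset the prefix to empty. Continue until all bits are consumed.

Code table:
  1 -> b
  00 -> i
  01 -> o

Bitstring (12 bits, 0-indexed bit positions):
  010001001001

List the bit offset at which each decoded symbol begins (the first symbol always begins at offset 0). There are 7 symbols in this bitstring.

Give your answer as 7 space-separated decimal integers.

Answer: 0 2 4 6 8 9 11

Derivation:
Bit 0: prefix='0' (no match yet)
Bit 1: prefix='01' -> emit 'o', reset
Bit 2: prefix='0' (no match yet)
Bit 3: prefix='00' -> emit 'i', reset
Bit 4: prefix='0' (no match yet)
Bit 5: prefix='01' -> emit 'o', reset
Bit 6: prefix='0' (no match yet)
Bit 7: prefix='00' -> emit 'i', reset
Bit 8: prefix='1' -> emit 'b', reset
Bit 9: prefix='0' (no match yet)
Bit 10: prefix='00' -> emit 'i', reset
Bit 11: prefix='1' -> emit 'b', reset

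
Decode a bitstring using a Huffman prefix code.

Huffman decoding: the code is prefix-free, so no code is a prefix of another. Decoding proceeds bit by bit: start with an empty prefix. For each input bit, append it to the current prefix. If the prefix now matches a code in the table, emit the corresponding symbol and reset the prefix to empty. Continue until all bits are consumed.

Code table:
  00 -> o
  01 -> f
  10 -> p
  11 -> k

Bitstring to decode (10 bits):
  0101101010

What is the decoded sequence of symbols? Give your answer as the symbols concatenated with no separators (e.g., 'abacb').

Bit 0: prefix='0' (no match yet)
Bit 1: prefix='01' -> emit 'f', reset
Bit 2: prefix='0' (no match yet)
Bit 3: prefix='01' -> emit 'f', reset
Bit 4: prefix='1' (no match yet)
Bit 5: prefix='10' -> emit 'p', reset
Bit 6: prefix='1' (no match yet)
Bit 7: prefix='10' -> emit 'p', reset
Bit 8: prefix='1' (no match yet)
Bit 9: prefix='10' -> emit 'p', reset

Answer: ffppp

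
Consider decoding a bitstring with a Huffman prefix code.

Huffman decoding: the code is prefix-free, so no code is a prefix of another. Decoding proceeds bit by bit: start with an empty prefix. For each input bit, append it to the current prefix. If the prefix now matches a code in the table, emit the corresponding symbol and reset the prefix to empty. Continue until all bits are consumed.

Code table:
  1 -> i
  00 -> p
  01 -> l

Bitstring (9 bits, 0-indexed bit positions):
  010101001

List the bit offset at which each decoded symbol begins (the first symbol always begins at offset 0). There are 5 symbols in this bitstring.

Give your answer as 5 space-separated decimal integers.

Bit 0: prefix='0' (no match yet)
Bit 1: prefix='01' -> emit 'l', reset
Bit 2: prefix='0' (no match yet)
Bit 3: prefix='01' -> emit 'l', reset
Bit 4: prefix='0' (no match yet)
Bit 5: prefix='01' -> emit 'l', reset
Bit 6: prefix='0' (no match yet)
Bit 7: prefix='00' -> emit 'p', reset
Bit 8: prefix='1' -> emit 'i', reset

Answer: 0 2 4 6 8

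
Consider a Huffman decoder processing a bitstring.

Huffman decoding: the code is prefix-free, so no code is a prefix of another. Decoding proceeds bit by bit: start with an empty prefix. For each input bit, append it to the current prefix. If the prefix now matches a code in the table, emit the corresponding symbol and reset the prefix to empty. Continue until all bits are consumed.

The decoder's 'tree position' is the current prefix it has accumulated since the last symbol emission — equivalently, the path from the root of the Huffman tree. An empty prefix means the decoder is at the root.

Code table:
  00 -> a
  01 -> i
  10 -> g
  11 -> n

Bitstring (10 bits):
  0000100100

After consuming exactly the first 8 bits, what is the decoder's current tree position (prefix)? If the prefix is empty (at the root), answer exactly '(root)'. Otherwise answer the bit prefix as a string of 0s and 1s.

Answer: (root)

Derivation:
Bit 0: prefix='0' (no match yet)
Bit 1: prefix='00' -> emit 'a', reset
Bit 2: prefix='0' (no match yet)
Bit 3: prefix='00' -> emit 'a', reset
Bit 4: prefix='1' (no match yet)
Bit 5: prefix='10' -> emit 'g', reset
Bit 6: prefix='0' (no match yet)
Bit 7: prefix='01' -> emit 'i', reset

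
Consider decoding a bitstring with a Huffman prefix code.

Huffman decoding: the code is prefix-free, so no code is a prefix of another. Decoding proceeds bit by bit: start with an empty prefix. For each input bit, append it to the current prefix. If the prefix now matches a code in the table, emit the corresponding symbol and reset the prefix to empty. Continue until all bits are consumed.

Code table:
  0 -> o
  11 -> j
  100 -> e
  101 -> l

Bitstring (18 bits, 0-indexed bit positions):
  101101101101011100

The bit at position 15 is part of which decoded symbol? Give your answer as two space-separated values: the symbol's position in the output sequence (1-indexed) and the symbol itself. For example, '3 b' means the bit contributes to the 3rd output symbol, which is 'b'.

Answer: 7 e

Derivation:
Bit 0: prefix='1' (no match yet)
Bit 1: prefix='10' (no match yet)
Bit 2: prefix='101' -> emit 'l', reset
Bit 3: prefix='1' (no match yet)
Bit 4: prefix='10' (no match yet)
Bit 5: prefix='101' -> emit 'l', reset
Bit 6: prefix='1' (no match yet)
Bit 7: prefix='10' (no match yet)
Bit 8: prefix='101' -> emit 'l', reset
Bit 9: prefix='1' (no match yet)
Bit 10: prefix='10' (no match yet)
Bit 11: prefix='101' -> emit 'l', reset
Bit 12: prefix='0' -> emit 'o', reset
Bit 13: prefix='1' (no match yet)
Bit 14: prefix='11' -> emit 'j', reset
Bit 15: prefix='1' (no match yet)
Bit 16: prefix='10' (no match yet)
Bit 17: prefix='100' -> emit 'e', reset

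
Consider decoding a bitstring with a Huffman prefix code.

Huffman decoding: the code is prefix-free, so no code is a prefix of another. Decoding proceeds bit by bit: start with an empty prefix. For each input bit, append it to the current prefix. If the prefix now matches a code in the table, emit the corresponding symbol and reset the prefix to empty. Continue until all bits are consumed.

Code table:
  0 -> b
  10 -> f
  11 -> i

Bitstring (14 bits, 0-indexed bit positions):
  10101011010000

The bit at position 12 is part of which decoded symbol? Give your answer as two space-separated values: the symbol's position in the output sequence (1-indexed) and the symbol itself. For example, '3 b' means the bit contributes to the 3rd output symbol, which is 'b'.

Answer: 8 b

Derivation:
Bit 0: prefix='1' (no match yet)
Bit 1: prefix='10' -> emit 'f', reset
Bit 2: prefix='1' (no match yet)
Bit 3: prefix='10' -> emit 'f', reset
Bit 4: prefix='1' (no match yet)
Bit 5: prefix='10' -> emit 'f', reset
Bit 6: prefix='1' (no match yet)
Bit 7: prefix='11' -> emit 'i', reset
Bit 8: prefix='0' -> emit 'b', reset
Bit 9: prefix='1' (no match yet)
Bit 10: prefix='10' -> emit 'f', reset
Bit 11: prefix='0' -> emit 'b', reset
Bit 12: prefix='0' -> emit 'b', reset
Bit 13: prefix='0' -> emit 'b', reset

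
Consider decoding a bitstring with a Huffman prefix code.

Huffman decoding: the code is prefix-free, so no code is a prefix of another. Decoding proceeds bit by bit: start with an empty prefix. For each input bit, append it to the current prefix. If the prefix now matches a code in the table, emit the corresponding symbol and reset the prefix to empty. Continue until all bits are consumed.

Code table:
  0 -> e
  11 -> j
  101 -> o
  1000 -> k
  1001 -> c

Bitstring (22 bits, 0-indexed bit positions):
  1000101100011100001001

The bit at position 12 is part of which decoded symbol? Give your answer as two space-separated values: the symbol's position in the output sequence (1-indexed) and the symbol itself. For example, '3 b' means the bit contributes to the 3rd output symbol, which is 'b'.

Answer: 4 j

Derivation:
Bit 0: prefix='1' (no match yet)
Bit 1: prefix='10' (no match yet)
Bit 2: prefix='100' (no match yet)
Bit 3: prefix='1000' -> emit 'k', reset
Bit 4: prefix='1' (no match yet)
Bit 5: prefix='10' (no match yet)
Bit 6: prefix='101' -> emit 'o', reset
Bit 7: prefix='1' (no match yet)
Bit 8: prefix='10' (no match yet)
Bit 9: prefix='100' (no match yet)
Bit 10: prefix='1000' -> emit 'k', reset
Bit 11: prefix='1' (no match yet)
Bit 12: prefix='11' -> emit 'j', reset
Bit 13: prefix='1' (no match yet)
Bit 14: prefix='10' (no match yet)
Bit 15: prefix='100' (no match yet)
Bit 16: prefix='1000' -> emit 'k', reset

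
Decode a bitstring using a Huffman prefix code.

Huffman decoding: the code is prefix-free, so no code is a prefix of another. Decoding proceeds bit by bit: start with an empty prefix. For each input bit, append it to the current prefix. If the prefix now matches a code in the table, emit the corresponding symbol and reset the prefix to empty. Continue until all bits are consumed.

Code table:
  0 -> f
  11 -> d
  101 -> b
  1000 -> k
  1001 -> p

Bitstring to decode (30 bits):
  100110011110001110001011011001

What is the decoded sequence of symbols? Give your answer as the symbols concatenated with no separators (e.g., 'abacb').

Answer: ppdkdkbbp

Derivation:
Bit 0: prefix='1' (no match yet)
Bit 1: prefix='10' (no match yet)
Bit 2: prefix='100' (no match yet)
Bit 3: prefix='1001' -> emit 'p', reset
Bit 4: prefix='1' (no match yet)
Bit 5: prefix='10' (no match yet)
Bit 6: prefix='100' (no match yet)
Bit 7: prefix='1001' -> emit 'p', reset
Bit 8: prefix='1' (no match yet)
Bit 9: prefix='11' -> emit 'd', reset
Bit 10: prefix='1' (no match yet)
Bit 11: prefix='10' (no match yet)
Bit 12: prefix='100' (no match yet)
Bit 13: prefix='1000' -> emit 'k', reset
Bit 14: prefix='1' (no match yet)
Bit 15: prefix='11' -> emit 'd', reset
Bit 16: prefix='1' (no match yet)
Bit 17: prefix='10' (no match yet)
Bit 18: prefix='100' (no match yet)
Bit 19: prefix='1000' -> emit 'k', reset
Bit 20: prefix='1' (no match yet)
Bit 21: prefix='10' (no match yet)
Bit 22: prefix='101' -> emit 'b', reset
Bit 23: prefix='1' (no match yet)
Bit 24: prefix='10' (no match yet)
Bit 25: prefix='101' -> emit 'b', reset
Bit 26: prefix='1' (no match yet)
Bit 27: prefix='10' (no match yet)
Bit 28: prefix='100' (no match yet)
Bit 29: prefix='1001' -> emit 'p', reset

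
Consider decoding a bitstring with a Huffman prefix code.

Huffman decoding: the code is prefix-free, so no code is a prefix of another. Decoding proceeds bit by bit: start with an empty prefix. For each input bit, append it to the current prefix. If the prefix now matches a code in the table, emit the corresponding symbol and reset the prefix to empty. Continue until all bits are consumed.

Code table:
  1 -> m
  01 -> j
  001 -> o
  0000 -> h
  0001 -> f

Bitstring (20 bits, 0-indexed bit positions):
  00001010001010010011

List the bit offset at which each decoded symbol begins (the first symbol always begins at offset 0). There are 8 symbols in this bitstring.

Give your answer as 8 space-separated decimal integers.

Answer: 0 4 5 7 11 13 16 19

Derivation:
Bit 0: prefix='0' (no match yet)
Bit 1: prefix='00' (no match yet)
Bit 2: prefix='000' (no match yet)
Bit 3: prefix='0000' -> emit 'h', reset
Bit 4: prefix='1' -> emit 'm', reset
Bit 5: prefix='0' (no match yet)
Bit 6: prefix='01' -> emit 'j', reset
Bit 7: prefix='0' (no match yet)
Bit 8: prefix='00' (no match yet)
Bit 9: prefix='000' (no match yet)
Bit 10: prefix='0001' -> emit 'f', reset
Bit 11: prefix='0' (no match yet)
Bit 12: prefix='01' -> emit 'j', reset
Bit 13: prefix='0' (no match yet)
Bit 14: prefix='00' (no match yet)
Bit 15: prefix='001' -> emit 'o', reset
Bit 16: prefix='0' (no match yet)
Bit 17: prefix='00' (no match yet)
Bit 18: prefix='001' -> emit 'o', reset
Bit 19: prefix='1' -> emit 'm', reset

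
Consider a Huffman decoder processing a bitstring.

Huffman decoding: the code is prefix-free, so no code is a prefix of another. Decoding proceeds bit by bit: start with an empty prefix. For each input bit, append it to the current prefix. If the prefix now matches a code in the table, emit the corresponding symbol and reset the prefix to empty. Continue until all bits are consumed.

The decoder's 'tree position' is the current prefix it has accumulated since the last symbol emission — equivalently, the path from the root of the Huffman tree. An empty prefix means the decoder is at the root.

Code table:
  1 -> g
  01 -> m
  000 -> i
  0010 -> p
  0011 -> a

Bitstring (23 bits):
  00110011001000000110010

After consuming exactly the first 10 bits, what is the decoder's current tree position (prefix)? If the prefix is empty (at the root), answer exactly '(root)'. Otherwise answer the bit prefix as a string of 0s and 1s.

Answer: 00

Derivation:
Bit 0: prefix='0' (no match yet)
Bit 1: prefix='00' (no match yet)
Bit 2: prefix='001' (no match yet)
Bit 3: prefix='0011' -> emit 'a', reset
Bit 4: prefix='0' (no match yet)
Bit 5: prefix='00' (no match yet)
Bit 6: prefix='001' (no match yet)
Bit 7: prefix='0011' -> emit 'a', reset
Bit 8: prefix='0' (no match yet)
Bit 9: prefix='00' (no match yet)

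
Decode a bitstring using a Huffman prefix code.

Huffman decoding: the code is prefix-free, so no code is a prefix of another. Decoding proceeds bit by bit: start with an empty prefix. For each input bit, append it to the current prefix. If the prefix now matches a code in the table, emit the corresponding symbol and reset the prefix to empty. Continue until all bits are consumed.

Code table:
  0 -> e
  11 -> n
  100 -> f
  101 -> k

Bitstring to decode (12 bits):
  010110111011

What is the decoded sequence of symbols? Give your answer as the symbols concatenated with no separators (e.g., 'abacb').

Answer: ekknen

Derivation:
Bit 0: prefix='0' -> emit 'e', reset
Bit 1: prefix='1' (no match yet)
Bit 2: prefix='10' (no match yet)
Bit 3: prefix='101' -> emit 'k', reset
Bit 4: prefix='1' (no match yet)
Bit 5: prefix='10' (no match yet)
Bit 6: prefix='101' -> emit 'k', reset
Bit 7: prefix='1' (no match yet)
Bit 8: prefix='11' -> emit 'n', reset
Bit 9: prefix='0' -> emit 'e', reset
Bit 10: prefix='1' (no match yet)
Bit 11: prefix='11' -> emit 'n', reset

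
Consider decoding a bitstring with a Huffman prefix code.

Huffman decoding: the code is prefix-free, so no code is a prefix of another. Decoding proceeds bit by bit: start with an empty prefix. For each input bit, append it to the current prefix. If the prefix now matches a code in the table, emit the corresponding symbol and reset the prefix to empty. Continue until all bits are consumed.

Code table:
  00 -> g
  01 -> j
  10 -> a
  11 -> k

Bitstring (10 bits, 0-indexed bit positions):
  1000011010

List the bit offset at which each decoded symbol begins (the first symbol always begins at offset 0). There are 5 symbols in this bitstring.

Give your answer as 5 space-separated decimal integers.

Bit 0: prefix='1' (no match yet)
Bit 1: prefix='10' -> emit 'a', reset
Bit 2: prefix='0' (no match yet)
Bit 3: prefix='00' -> emit 'g', reset
Bit 4: prefix='0' (no match yet)
Bit 5: prefix='01' -> emit 'j', reset
Bit 6: prefix='1' (no match yet)
Bit 7: prefix='10' -> emit 'a', reset
Bit 8: prefix='1' (no match yet)
Bit 9: prefix='10' -> emit 'a', reset

Answer: 0 2 4 6 8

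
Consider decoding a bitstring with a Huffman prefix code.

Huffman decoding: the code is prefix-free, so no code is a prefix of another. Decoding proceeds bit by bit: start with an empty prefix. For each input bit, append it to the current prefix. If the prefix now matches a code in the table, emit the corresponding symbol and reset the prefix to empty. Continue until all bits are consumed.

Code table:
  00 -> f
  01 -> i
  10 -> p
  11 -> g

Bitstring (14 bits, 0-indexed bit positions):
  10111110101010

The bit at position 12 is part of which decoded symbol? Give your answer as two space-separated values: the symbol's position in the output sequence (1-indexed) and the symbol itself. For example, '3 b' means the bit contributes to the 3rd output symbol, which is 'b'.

Bit 0: prefix='1' (no match yet)
Bit 1: prefix='10' -> emit 'p', reset
Bit 2: prefix='1' (no match yet)
Bit 3: prefix='11' -> emit 'g', reset
Bit 4: prefix='1' (no match yet)
Bit 5: prefix='11' -> emit 'g', reset
Bit 6: prefix='1' (no match yet)
Bit 7: prefix='10' -> emit 'p', reset
Bit 8: prefix='1' (no match yet)
Bit 9: prefix='10' -> emit 'p', reset
Bit 10: prefix='1' (no match yet)
Bit 11: prefix='10' -> emit 'p', reset
Bit 12: prefix='1' (no match yet)
Bit 13: prefix='10' -> emit 'p', reset

Answer: 7 p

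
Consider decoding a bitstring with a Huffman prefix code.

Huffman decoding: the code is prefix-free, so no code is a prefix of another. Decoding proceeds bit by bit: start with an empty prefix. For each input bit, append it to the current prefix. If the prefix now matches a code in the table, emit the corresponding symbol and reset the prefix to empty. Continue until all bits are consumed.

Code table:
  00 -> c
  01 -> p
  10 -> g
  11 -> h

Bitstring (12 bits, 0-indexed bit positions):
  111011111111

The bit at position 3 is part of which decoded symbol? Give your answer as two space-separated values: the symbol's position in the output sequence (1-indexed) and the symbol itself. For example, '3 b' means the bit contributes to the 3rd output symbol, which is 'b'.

Bit 0: prefix='1' (no match yet)
Bit 1: prefix='11' -> emit 'h', reset
Bit 2: prefix='1' (no match yet)
Bit 3: prefix='10' -> emit 'g', reset
Bit 4: prefix='1' (no match yet)
Bit 5: prefix='11' -> emit 'h', reset
Bit 6: prefix='1' (no match yet)
Bit 7: prefix='11' -> emit 'h', reset

Answer: 2 g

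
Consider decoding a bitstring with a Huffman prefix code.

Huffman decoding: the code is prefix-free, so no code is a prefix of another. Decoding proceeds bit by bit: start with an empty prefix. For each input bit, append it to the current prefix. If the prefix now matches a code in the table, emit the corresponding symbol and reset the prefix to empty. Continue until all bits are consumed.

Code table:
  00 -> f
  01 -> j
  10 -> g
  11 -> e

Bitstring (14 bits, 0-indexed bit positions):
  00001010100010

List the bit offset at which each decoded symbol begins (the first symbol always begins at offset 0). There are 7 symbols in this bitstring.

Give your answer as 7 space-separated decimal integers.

Bit 0: prefix='0' (no match yet)
Bit 1: prefix='00' -> emit 'f', reset
Bit 2: prefix='0' (no match yet)
Bit 3: prefix='00' -> emit 'f', reset
Bit 4: prefix='1' (no match yet)
Bit 5: prefix='10' -> emit 'g', reset
Bit 6: prefix='1' (no match yet)
Bit 7: prefix='10' -> emit 'g', reset
Bit 8: prefix='1' (no match yet)
Bit 9: prefix='10' -> emit 'g', reset
Bit 10: prefix='0' (no match yet)
Bit 11: prefix='00' -> emit 'f', reset
Bit 12: prefix='1' (no match yet)
Bit 13: prefix='10' -> emit 'g', reset

Answer: 0 2 4 6 8 10 12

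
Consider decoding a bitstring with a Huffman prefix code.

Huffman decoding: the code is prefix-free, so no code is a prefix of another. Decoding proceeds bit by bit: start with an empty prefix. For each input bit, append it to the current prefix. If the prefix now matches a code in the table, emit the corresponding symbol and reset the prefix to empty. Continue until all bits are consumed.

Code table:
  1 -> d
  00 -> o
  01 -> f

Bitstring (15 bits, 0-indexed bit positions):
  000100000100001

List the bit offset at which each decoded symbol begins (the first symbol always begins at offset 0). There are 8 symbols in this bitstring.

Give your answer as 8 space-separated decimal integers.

Answer: 0 2 4 6 8 10 12 14

Derivation:
Bit 0: prefix='0' (no match yet)
Bit 1: prefix='00' -> emit 'o', reset
Bit 2: prefix='0' (no match yet)
Bit 3: prefix='01' -> emit 'f', reset
Bit 4: prefix='0' (no match yet)
Bit 5: prefix='00' -> emit 'o', reset
Bit 6: prefix='0' (no match yet)
Bit 7: prefix='00' -> emit 'o', reset
Bit 8: prefix='0' (no match yet)
Bit 9: prefix='01' -> emit 'f', reset
Bit 10: prefix='0' (no match yet)
Bit 11: prefix='00' -> emit 'o', reset
Bit 12: prefix='0' (no match yet)
Bit 13: prefix='00' -> emit 'o', reset
Bit 14: prefix='1' -> emit 'd', reset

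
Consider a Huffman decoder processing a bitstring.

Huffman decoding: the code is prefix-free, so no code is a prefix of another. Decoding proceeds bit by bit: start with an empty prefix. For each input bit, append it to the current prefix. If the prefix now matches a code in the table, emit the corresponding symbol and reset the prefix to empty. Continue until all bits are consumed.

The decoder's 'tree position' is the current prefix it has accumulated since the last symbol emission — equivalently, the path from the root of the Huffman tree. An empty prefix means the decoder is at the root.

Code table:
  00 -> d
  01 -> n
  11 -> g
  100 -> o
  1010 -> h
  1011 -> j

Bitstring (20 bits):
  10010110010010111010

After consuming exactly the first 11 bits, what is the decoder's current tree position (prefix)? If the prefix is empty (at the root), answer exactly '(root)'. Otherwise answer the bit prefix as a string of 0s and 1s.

Answer: 10

Derivation:
Bit 0: prefix='1' (no match yet)
Bit 1: prefix='10' (no match yet)
Bit 2: prefix='100' -> emit 'o', reset
Bit 3: prefix='1' (no match yet)
Bit 4: prefix='10' (no match yet)
Bit 5: prefix='101' (no match yet)
Bit 6: prefix='1011' -> emit 'j', reset
Bit 7: prefix='0' (no match yet)
Bit 8: prefix='00' -> emit 'd', reset
Bit 9: prefix='1' (no match yet)
Bit 10: prefix='10' (no match yet)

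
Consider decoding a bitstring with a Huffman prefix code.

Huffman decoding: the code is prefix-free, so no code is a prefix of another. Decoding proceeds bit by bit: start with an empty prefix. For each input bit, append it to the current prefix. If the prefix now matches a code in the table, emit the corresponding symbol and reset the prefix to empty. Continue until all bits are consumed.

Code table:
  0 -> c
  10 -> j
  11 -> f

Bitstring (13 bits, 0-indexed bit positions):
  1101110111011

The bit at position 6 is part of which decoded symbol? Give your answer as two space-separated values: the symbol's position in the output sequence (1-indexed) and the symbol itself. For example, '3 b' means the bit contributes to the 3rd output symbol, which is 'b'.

Bit 0: prefix='1' (no match yet)
Bit 1: prefix='11' -> emit 'f', reset
Bit 2: prefix='0' -> emit 'c', reset
Bit 3: prefix='1' (no match yet)
Bit 4: prefix='11' -> emit 'f', reset
Bit 5: prefix='1' (no match yet)
Bit 6: prefix='10' -> emit 'j', reset
Bit 7: prefix='1' (no match yet)
Bit 8: prefix='11' -> emit 'f', reset
Bit 9: prefix='1' (no match yet)
Bit 10: prefix='10' -> emit 'j', reset

Answer: 4 j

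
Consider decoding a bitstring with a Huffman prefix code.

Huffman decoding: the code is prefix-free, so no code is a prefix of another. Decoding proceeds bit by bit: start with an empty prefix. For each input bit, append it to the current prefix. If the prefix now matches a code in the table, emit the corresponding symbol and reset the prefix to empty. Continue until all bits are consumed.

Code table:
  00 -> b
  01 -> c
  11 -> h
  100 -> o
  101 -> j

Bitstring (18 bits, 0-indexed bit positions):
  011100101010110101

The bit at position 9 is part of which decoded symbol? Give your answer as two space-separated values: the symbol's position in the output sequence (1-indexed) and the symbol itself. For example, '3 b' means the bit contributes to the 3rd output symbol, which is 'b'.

Answer: 5 c

Derivation:
Bit 0: prefix='0' (no match yet)
Bit 1: prefix='01' -> emit 'c', reset
Bit 2: prefix='1' (no match yet)
Bit 3: prefix='11' -> emit 'h', reset
Bit 4: prefix='0' (no match yet)
Bit 5: prefix='00' -> emit 'b', reset
Bit 6: prefix='1' (no match yet)
Bit 7: prefix='10' (no match yet)
Bit 8: prefix='101' -> emit 'j', reset
Bit 9: prefix='0' (no match yet)
Bit 10: prefix='01' -> emit 'c', reset
Bit 11: prefix='0' (no match yet)
Bit 12: prefix='01' -> emit 'c', reset
Bit 13: prefix='1' (no match yet)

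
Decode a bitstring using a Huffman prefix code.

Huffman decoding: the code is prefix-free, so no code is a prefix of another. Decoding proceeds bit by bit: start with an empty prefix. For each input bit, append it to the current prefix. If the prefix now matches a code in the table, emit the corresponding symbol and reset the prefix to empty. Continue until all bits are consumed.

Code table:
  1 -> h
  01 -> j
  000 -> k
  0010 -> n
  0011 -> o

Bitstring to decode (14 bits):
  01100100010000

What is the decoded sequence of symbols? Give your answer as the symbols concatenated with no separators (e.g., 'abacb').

Bit 0: prefix='0' (no match yet)
Bit 1: prefix='01' -> emit 'j', reset
Bit 2: prefix='1' -> emit 'h', reset
Bit 3: prefix='0' (no match yet)
Bit 4: prefix='00' (no match yet)
Bit 5: prefix='001' (no match yet)
Bit 6: prefix='0010' -> emit 'n', reset
Bit 7: prefix='0' (no match yet)
Bit 8: prefix='00' (no match yet)
Bit 9: prefix='001' (no match yet)
Bit 10: prefix='0010' -> emit 'n', reset
Bit 11: prefix='0' (no match yet)
Bit 12: prefix='00' (no match yet)
Bit 13: prefix='000' -> emit 'k', reset

Answer: jhnnk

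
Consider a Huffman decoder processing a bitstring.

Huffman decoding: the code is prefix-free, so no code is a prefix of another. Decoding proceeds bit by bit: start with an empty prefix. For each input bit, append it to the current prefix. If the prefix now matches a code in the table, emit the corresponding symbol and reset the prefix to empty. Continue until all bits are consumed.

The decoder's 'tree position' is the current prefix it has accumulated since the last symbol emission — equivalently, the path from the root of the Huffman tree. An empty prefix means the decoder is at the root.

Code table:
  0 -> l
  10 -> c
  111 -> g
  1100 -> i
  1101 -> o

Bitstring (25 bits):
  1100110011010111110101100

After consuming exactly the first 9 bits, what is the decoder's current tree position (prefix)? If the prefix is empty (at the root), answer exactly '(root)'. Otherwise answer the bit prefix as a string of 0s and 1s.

Bit 0: prefix='1' (no match yet)
Bit 1: prefix='11' (no match yet)
Bit 2: prefix='110' (no match yet)
Bit 3: prefix='1100' -> emit 'i', reset
Bit 4: prefix='1' (no match yet)
Bit 5: prefix='11' (no match yet)
Bit 6: prefix='110' (no match yet)
Bit 7: prefix='1100' -> emit 'i', reset
Bit 8: prefix='1' (no match yet)

Answer: 1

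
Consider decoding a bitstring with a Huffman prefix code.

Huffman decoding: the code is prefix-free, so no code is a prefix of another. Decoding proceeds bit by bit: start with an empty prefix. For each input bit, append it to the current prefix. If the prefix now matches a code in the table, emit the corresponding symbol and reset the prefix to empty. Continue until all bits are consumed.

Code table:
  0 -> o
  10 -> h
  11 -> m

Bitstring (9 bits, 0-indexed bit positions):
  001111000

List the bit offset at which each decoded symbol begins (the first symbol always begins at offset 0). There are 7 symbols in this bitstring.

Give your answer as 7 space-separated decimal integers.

Bit 0: prefix='0' -> emit 'o', reset
Bit 1: prefix='0' -> emit 'o', reset
Bit 2: prefix='1' (no match yet)
Bit 3: prefix='11' -> emit 'm', reset
Bit 4: prefix='1' (no match yet)
Bit 5: prefix='11' -> emit 'm', reset
Bit 6: prefix='0' -> emit 'o', reset
Bit 7: prefix='0' -> emit 'o', reset
Bit 8: prefix='0' -> emit 'o', reset

Answer: 0 1 2 4 6 7 8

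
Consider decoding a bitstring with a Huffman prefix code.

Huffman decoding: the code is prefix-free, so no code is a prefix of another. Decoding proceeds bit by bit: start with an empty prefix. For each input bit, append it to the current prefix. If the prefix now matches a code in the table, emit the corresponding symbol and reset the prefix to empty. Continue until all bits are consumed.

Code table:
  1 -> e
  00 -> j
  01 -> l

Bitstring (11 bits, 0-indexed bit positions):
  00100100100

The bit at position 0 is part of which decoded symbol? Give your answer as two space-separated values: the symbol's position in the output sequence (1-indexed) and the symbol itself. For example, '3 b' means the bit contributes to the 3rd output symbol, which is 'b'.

Bit 0: prefix='0' (no match yet)
Bit 1: prefix='00' -> emit 'j', reset
Bit 2: prefix='1' -> emit 'e', reset
Bit 3: prefix='0' (no match yet)
Bit 4: prefix='00' -> emit 'j', reset

Answer: 1 j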